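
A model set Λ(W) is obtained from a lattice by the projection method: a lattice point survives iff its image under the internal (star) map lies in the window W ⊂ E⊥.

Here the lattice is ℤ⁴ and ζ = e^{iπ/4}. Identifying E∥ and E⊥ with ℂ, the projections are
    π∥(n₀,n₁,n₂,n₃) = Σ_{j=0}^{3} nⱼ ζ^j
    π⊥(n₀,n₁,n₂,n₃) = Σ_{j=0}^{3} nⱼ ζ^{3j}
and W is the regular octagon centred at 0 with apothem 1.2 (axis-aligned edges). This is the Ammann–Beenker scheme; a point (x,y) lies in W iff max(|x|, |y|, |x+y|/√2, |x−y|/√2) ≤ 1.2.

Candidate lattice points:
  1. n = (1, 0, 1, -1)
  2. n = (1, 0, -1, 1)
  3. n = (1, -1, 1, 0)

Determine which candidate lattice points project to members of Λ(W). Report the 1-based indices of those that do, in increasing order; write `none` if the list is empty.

none

π⊥(n) = n₀ + n₁ζ³ + n₂ζ⁶ + n₃ζ⁹ where ζ = e^{iπ/4}.
#1 (1, 0, 1, -1): internal (0.2929, -1.7071); octagon support 1.7071 vs apothem 1.2 → ∉ W
#2 (1, 0, -1, 1): internal (1.7071, 1.7071); octagon support 2.4142 vs apothem 1.2 → ∉ W
#3 (1, -1, 1, 0): internal (1.7071, -1.7071); octagon support 2.4142 vs apothem 1.2 → ∉ W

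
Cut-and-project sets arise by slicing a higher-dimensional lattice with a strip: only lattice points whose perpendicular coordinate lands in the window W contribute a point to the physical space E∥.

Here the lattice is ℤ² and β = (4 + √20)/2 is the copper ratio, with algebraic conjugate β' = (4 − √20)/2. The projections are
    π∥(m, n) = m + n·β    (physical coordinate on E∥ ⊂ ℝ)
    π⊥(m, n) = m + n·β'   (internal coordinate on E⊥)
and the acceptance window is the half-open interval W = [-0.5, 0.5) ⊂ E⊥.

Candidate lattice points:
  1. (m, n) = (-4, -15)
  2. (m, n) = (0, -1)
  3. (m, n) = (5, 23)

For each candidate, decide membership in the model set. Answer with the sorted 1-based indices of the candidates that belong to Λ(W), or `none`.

Numerically β ≈ 4.2361 and β' = −1/β ≈ -0.2361.
candidate 1: (m,n)=(-4,-15) → π∥ = -4-15·β ≈ -67.5410, π⊥ = -4-15·β' ≈ -0.4590 ∈ [-0.5, 0.5) ⇒ IN Λ
candidate 2: (m,n)=(0,-1) → π∥ = 0-1·β ≈ -4.2361, π⊥ = 0-1·β' ≈ 0.2361 ∈ [-0.5, 0.5) ⇒ IN Λ
candidate 3: (m,n)=(5,23) → π∥ = 5+23·β ≈ 102.4296, π⊥ = 5+23·β' ≈ -0.4296 ∈ [-0.5, 0.5) ⇒ IN Λ

1, 2, 3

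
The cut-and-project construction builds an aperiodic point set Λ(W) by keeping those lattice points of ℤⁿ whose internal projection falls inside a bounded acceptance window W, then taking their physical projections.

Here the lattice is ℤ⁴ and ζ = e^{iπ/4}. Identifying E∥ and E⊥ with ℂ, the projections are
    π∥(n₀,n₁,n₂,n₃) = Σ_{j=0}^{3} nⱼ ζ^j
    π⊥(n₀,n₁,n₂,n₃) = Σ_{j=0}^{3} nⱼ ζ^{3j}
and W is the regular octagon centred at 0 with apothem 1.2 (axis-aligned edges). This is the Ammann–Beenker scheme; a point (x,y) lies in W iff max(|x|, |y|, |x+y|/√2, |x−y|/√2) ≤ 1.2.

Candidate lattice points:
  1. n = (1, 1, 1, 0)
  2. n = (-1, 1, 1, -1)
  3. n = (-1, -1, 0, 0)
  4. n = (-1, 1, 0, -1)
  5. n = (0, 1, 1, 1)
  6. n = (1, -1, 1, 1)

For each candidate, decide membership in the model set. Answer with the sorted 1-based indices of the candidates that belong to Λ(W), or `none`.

With ζ = e^{iπ/4} the internal vectors are ζ^0,ζ^3,ζ^6,ζ^9.
candidate 1: n = (1, 1, 1, 0) → π⊥ ≈ (+0.292893, -0.292893); max(|x|,|y|,|x±y|/√2) = 0.414214 ≤ 1.2 ⇒ ∈ W
candidate 2: n = (-1, 1, 1, -1) → π⊥ ≈ (-2.414214, -1.000000); max(|x|,|y|,|x±y|/√2) = 2.414214 > 1.2 ⇒ ∉ W
candidate 3: n = (-1, -1, 0, 0) → π⊥ ≈ (-0.292893, -0.707107); max(|x|,|y|,|x±y|/√2) = 0.707107 ≤ 1.2 ⇒ ∈ W
candidate 4: n = (-1, 1, 0, -1) → π⊥ ≈ (-2.414214, +0.000000); max(|x|,|y|,|x±y|/√2) = 2.414214 > 1.2 ⇒ ∉ W
candidate 5: n = (0, 1, 1, 1) → π⊥ ≈ (+0.000000, +0.414214); max(|x|,|y|,|x±y|/√2) = 0.414214 ≤ 1.2 ⇒ ∈ W
candidate 6: n = (1, -1, 1, 1) → π⊥ ≈ (+2.414214, -1.000000); max(|x|,|y|,|x±y|/√2) = 2.414214 > 1.2 ⇒ ∉ W

1, 3, 5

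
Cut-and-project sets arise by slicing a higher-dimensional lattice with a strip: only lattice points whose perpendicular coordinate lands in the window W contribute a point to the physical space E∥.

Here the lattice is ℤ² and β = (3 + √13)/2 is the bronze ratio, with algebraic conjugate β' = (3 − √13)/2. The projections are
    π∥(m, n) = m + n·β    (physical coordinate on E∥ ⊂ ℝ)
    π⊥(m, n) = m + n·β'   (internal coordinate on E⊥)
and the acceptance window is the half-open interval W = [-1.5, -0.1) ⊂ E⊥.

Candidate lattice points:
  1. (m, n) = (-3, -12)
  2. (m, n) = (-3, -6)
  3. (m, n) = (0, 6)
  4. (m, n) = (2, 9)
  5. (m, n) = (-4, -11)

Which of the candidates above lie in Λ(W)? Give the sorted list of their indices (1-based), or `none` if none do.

Numerically β ≈ 3.30278 and β' = −1/β ≈ -0.30278.
candidate 1: (m,n)=(-3,-12) → π∥ = -3-12·β ≈ -42.63331, π⊥ = -3-12·β' ≈ 0.63331 ∉ [-1.5, -0.1) ⇒ out
candidate 2: (m,n)=(-3,-6) → π∥ = -3-6·β ≈ -22.81665, π⊥ = -3-6·β' ≈ -1.18335 ∈ [-1.5, -0.1) ⇒ IN Λ
candidate 3: (m,n)=(0,6) → π∥ = 0+6·β ≈ 19.81665, π⊥ = 0+6·β' ≈ -1.81665 ∉ [-1.5, -0.1) ⇒ out
candidate 4: (m,n)=(2,9) → π∥ = 2+9·β ≈ 31.72498, π⊥ = 2+9·β' ≈ -0.72498 ∈ [-1.5, -0.1) ⇒ IN Λ
candidate 5: (m,n)=(-4,-11) → π∥ = -4-11·β ≈ -40.33053, π⊥ = -4-11·β' ≈ -0.66947 ∈ [-1.5, -0.1) ⇒ IN Λ

2, 4, 5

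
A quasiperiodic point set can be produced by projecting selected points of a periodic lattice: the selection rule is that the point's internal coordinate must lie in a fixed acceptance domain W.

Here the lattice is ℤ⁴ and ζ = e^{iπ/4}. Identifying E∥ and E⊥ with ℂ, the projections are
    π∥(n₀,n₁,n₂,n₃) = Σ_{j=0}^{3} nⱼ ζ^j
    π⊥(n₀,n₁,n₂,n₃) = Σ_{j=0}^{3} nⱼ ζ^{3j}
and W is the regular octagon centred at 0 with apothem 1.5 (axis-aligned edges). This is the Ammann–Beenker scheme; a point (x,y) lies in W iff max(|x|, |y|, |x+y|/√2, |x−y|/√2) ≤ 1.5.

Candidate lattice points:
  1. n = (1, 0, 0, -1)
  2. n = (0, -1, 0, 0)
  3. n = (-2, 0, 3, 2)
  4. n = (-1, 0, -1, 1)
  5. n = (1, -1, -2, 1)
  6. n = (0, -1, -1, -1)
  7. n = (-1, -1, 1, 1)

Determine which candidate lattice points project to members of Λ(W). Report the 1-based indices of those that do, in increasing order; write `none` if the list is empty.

1, 2, 6, 7

With ζ = e^{iπ/4} the internal vectors are ζ^0,ζ^3,ζ^6,ζ^9.
#1 (1, 0, 0, -1): internal (0.292893, -0.707107); octagon support 0.707107 vs apothem 1.5 → ∈ W
#2 (0, -1, 0, 0): internal (0.707107, -0.707107); octagon support 1.000000 vs apothem 1.5 → ∈ W
#3 (-2, 0, 3, 2): internal (-0.585786, -1.585786); octagon support 1.585786 vs apothem 1.5 → ∉ W
#4 (-1, 0, -1, 1): internal (-0.292893, 1.707107); octagon support 1.707107 vs apothem 1.5 → ∉ W
#5 (1, -1, -2, 1): internal (2.414214, 2.000000); octagon support 3.121320 vs apothem 1.5 → ∉ W
#6 (0, -1, -1, -1): internal (0.000000, -0.414214); octagon support 0.414214 vs apothem 1.5 → ∈ W
#7 (-1, -1, 1, 1): internal (0.414214, -1.000000); octagon support 1.000000 vs apothem 1.5 → ∈ W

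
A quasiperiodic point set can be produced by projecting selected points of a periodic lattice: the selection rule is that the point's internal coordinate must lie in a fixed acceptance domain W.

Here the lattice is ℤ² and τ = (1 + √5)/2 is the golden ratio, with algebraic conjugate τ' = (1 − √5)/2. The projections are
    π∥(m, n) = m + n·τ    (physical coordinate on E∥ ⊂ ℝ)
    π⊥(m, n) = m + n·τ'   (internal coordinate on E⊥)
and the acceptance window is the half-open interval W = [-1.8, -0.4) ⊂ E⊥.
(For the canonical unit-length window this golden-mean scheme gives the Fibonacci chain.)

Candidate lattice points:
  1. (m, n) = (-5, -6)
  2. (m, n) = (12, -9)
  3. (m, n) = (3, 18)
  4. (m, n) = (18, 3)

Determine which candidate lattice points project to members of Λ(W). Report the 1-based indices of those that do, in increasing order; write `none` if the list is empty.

1

Numerically τ ≈ 1.61803 and τ' = −1/τ ≈ -0.61803.
[1] lift (-5,-6): star map gives -1.29180; window check -1.8 ≤ -1.29180 < -0.4 is true → IN Λ
[2] lift (12,-9): star map gives 17.56231; window check -1.8 ≤ 17.56231 < -0.4 is false → out
[3] lift (3,18): star map gives -8.12461; window check -1.8 ≤ -8.12461 < -0.4 is false → out
[4] lift (18,3): star map gives 16.14590; window check -1.8 ≤ 16.14590 < -0.4 is false → out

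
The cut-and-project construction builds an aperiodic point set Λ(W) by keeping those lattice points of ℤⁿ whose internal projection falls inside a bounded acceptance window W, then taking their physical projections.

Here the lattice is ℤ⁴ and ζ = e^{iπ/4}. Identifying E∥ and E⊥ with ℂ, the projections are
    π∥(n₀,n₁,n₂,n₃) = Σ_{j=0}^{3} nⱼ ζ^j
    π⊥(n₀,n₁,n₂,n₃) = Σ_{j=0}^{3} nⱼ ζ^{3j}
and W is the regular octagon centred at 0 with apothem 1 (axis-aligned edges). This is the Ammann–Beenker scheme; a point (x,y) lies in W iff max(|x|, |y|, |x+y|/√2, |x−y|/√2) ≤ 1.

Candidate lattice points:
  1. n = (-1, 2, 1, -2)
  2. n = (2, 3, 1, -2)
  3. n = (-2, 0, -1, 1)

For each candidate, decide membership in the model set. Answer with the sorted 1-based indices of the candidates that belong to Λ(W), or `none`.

With ζ = e^{iπ/4} the internal vectors are ζ^0,ζ^3,ζ^6,ζ^9.
#1 (-1, 2, 1, -2): internal (-3.82843, -1.00000); octagon support 3.82843 vs apothem 1 → ∉ W
#2 (2, 3, 1, -2): internal (-1.53553, -0.29289); octagon support 1.53553 vs apothem 1 → ∉ W
#3 (-2, 0, -1, 1): internal (-1.29289, 1.70711); octagon support 2.12132 vs apothem 1 → ∉ W

none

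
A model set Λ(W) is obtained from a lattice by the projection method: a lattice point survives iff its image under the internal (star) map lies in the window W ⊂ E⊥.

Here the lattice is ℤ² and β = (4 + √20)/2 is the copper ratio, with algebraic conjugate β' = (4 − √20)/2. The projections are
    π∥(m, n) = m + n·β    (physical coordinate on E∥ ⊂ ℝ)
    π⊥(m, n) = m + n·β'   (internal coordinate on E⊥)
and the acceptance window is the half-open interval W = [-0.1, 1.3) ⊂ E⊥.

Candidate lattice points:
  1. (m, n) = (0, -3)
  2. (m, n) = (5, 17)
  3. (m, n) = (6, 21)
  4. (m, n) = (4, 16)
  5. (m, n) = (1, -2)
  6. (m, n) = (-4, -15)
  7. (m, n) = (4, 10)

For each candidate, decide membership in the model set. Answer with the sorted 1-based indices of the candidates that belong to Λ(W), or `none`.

Numerically β ≈ 4.2361 and β' = −1/β ≈ -0.2361.
#1 (0,-3): internal coord 0 + (-3)·β' = +0.7082; +0.7082 ∈ [-0.1, 1.3) → IN Λ
#2 (5,17): internal coord 5 + (17)·β' = +0.9868; +0.9868 ∈ [-0.1, 1.3) → IN Λ
#3 (6,21): internal coord 6 + (21)·β' = +1.0426; +1.0426 ∈ [-0.1, 1.3) → IN Λ
#4 (4,16): internal coord 4 + (16)·β' = +0.2229; +0.2229 ∈ [-0.1, 1.3) → IN Λ
#5 (1,-2): internal coord 1 + (-2)·β' = +1.4721; +1.4721 ∉ [-0.1, 1.3) → out
#6 (-4,-15): internal coord -4 + (-15)·β' = -0.4590; -0.4590 ∉ [-0.1, 1.3) → out
#7 (4,10): internal coord 4 + (10)·β' = +1.6393; +1.6393 ∉ [-0.1, 1.3) → out

1, 2, 3, 4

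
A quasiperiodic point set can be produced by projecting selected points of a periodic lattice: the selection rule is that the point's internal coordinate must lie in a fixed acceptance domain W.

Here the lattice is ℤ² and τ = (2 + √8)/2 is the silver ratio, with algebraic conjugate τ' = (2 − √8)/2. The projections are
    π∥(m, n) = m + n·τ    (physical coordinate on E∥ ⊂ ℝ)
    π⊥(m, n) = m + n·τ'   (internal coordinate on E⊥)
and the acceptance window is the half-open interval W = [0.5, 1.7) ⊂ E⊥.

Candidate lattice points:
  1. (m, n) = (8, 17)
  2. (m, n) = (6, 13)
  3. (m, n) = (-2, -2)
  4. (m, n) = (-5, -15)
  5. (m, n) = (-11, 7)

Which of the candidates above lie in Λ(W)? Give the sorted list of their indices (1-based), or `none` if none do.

Compute τ' = (2−√8)/2 = -0.4142, so π⊥(m,n) = m -0.4142·n.
candidate 1: (m,n)=(8,17) → π∥ = 8+17·τ ≈ 49.0416, π⊥ = 8+17·τ' ≈ 0.9584 ∈ [0.5, 1.7) ⇒ IN Λ
candidate 2: (m,n)=(6,13) → π∥ = 6+13·τ ≈ 37.3848, π⊥ = 6+13·τ' ≈ 0.6152 ∈ [0.5, 1.7) ⇒ IN Λ
candidate 3: (m,n)=(-2,-2) → π∥ = -2-2·τ ≈ -6.8284, π⊥ = -2-2·τ' ≈ -1.1716 ∉ [0.5, 1.7) ⇒ out
candidate 4: (m,n)=(-5,-15) → π∥ = -5-15·τ ≈ -41.2132, π⊥ = -5-15·τ' ≈ 1.2132 ∈ [0.5, 1.7) ⇒ IN Λ
candidate 5: (m,n)=(-11,7) → π∥ = -11+7·τ ≈ 5.8995, π⊥ = -11+7·τ' ≈ -13.8995 ∉ [0.5, 1.7) ⇒ out

1, 2, 4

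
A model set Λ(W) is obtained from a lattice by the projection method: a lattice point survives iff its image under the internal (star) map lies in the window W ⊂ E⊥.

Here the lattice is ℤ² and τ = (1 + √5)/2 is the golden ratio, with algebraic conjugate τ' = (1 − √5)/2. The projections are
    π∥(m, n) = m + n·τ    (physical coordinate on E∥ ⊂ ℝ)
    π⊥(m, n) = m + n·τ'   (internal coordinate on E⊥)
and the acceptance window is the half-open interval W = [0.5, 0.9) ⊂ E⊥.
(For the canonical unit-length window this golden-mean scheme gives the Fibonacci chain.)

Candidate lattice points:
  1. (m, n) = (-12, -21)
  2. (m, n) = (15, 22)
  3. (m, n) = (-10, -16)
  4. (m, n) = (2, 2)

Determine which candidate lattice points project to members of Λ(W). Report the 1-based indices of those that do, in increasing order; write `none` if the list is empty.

Compute τ' = (1−√5)/2 = -0.6180, so π⊥(m,n) = m -0.6180·n.
#1 (-12,-21): internal coord -12 + (-21)·τ' = +0.9787; +0.9787 ∉ [0.5, 0.9) → out
#2 (15,22): internal coord 15 + (22)·τ' = +1.4033; +1.4033 ∉ [0.5, 0.9) → out
#3 (-10,-16): internal coord -10 + (-16)·τ' = -0.1115; -0.1115 ∉ [0.5, 0.9) → out
#4 (2,2): internal coord 2 + (2)·τ' = +0.7639; +0.7639 ∈ [0.5, 0.9) → IN Λ

4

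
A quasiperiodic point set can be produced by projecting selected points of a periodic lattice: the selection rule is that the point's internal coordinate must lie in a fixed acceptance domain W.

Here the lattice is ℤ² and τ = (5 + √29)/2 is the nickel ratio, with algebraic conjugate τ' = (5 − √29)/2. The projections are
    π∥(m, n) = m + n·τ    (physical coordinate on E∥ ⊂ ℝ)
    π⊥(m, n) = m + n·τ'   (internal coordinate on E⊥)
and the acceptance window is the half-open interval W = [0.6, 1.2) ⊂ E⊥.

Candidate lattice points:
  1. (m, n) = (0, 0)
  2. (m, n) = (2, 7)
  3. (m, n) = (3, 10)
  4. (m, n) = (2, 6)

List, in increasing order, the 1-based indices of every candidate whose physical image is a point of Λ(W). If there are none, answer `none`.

2, 3, 4

Compute τ' = (5−√29)/2 = -0.19258, so π⊥(m,n) = m -0.19258·n.
candidate 1: (m,n)=(0,0) → π∥ = 0+0·τ ≈ 0.00000, π⊥ = 0+0·τ' ≈ 0.00000 ∉ [0.6, 1.2) ⇒ out
candidate 2: (m,n)=(2,7) → π∥ = 2+7·τ ≈ 38.34808, π⊥ = 2+7·τ' ≈ 0.65192 ∈ [0.6, 1.2) ⇒ IN Λ
candidate 3: (m,n)=(3,10) → π∥ = 3+10·τ ≈ 54.92582, π⊥ = 3+10·τ' ≈ 1.07418 ∈ [0.6, 1.2) ⇒ IN Λ
candidate 4: (m,n)=(2,6) → π∥ = 2+6·τ ≈ 33.15549, π⊥ = 2+6·τ' ≈ 0.84451 ∈ [0.6, 1.2) ⇒ IN Λ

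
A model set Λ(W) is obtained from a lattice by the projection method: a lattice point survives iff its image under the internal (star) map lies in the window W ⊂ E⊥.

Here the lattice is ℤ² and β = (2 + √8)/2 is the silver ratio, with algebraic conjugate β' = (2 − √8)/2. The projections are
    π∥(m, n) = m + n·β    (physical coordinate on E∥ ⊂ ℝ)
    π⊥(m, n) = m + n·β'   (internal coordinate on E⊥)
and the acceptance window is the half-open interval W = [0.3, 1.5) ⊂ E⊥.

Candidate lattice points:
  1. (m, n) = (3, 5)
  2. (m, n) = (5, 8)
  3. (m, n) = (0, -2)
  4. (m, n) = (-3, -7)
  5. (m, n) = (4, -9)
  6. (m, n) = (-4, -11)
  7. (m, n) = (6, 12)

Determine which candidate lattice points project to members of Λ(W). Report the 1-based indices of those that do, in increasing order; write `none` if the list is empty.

Numerically β ≈ 2.4142 and β' = −1/β ≈ -0.4142.
candidate 1: (m,n)=(3,5) → π∥ = 3+5·β ≈ 15.0711, π⊥ = 3+5·β' ≈ 0.9289 ∈ [0.3, 1.5) ⇒ IN Λ
candidate 2: (m,n)=(5,8) → π∥ = 5+8·β ≈ 24.3137, π⊥ = 5+8·β' ≈ 1.6863 ∉ [0.3, 1.5) ⇒ out
candidate 3: (m,n)=(0,-2) → π∥ = 0-2·β ≈ -4.8284, π⊥ = 0-2·β' ≈ 0.8284 ∈ [0.3, 1.5) ⇒ IN Λ
candidate 4: (m,n)=(-3,-7) → π∥ = -3-7·β ≈ -19.8995, π⊥ = -3-7·β' ≈ -0.1005 ∉ [0.3, 1.5) ⇒ out
candidate 5: (m,n)=(4,-9) → π∥ = 4-9·β ≈ -17.7279, π⊥ = 4-9·β' ≈ 7.7279 ∉ [0.3, 1.5) ⇒ out
candidate 6: (m,n)=(-4,-11) → π∥ = -4-11·β ≈ -30.5563, π⊥ = -4-11·β' ≈ 0.5563 ∈ [0.3, 1.5) ⇒ IN Λ
candidate 7: (m,n)=(6,12) → π∥ = 6+12·β ≈ 34.9706, π⊥ = 6+12·β' ≈ 1.0294 ∈ [0.3, 1.5) ⇒ IN Λ

1, 3, 6, 7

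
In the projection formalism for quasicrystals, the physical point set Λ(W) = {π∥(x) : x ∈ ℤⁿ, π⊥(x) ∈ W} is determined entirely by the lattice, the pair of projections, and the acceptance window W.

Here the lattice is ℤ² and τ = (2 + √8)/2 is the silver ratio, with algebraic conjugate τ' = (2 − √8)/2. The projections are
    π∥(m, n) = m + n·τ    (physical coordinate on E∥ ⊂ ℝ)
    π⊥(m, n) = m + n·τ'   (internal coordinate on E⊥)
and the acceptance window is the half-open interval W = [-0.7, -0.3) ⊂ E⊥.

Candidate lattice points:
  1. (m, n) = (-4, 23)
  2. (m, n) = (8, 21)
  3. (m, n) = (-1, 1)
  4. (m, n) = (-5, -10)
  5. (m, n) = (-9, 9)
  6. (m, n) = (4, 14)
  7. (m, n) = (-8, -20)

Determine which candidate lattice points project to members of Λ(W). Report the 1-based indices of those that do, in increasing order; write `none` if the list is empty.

2

τ' = (2−√8)/2 ≈ -0.41421.
candidate 1: (m,n)=(-4,23) → π∥ = -4+23·τ ≈ 51.52691, π⊥ = -4+23·τ' ≈ -13.52691 ∉ [-0.7, -0.3) ⇒ out
candidate 2: (m,n)=(8,21) → π∥ = 8+21·τ ≈ 58.69848, π⊥ = 8+21·τ' ≈ -0.69848 ∈ [-0.7, -0.3) ⇒ IN Λ
candidate 3: (m,n)=(-1,1) → π∥ = -1+1·τ ≈ 1.41421, π⊥ = -1+1·τ' ≈ -1.41421 ∉ [-0.7, -0.3) ⇒ out
candidate 4: (m,n)=(-5,-10) → π∥ = -5-10·τ ≈ -29.14214, π⊥ = -5-10·τ' ≈ -0.85786 ∉ [-0.7, -0.3) ⇒ out
candidate 5: (m,n)=(-9,9) → π∥ = -9+9·τ ≈ 12.72792, π⊥ = -9+9·τ' ≈ -12.72792 ∉ [-0.7, -0.3) ⇒ out
candidate 6: (m,n)=(4,14) → π∥ = 4+14·τ ≈ 37.79899, π⊥ = 4+14·τ' ≈ -1.79899 ∉ [-0.7, -0.3) ⇒ out
candidate 7: (m,n)=(-8,-20) → π∥ = -8-20·τ ≈ -56.28427, π⊥ = -8-20·τ' ≈ 0.28427 ∉ [-0.7, -0.3) ⇒ out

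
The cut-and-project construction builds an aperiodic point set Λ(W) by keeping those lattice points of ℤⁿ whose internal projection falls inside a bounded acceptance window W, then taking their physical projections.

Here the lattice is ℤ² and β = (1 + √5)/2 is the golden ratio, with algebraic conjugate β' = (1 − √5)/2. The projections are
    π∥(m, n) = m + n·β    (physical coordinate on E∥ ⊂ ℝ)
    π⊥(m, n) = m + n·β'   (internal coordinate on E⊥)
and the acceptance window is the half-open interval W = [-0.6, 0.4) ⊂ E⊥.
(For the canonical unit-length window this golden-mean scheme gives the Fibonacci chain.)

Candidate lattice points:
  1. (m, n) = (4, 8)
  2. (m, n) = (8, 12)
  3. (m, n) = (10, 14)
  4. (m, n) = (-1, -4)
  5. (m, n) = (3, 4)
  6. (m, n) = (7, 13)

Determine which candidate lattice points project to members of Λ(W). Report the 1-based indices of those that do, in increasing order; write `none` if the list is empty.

β' = (1−√5)/2 ≈ -0.618034.
[1] lift (4,8): star map gives -0.944272; window check -0.6 ≤ -0.944272 < 0.4 is false → out
[2] lift (8,12): star map gives 0.583592; window check -0.6 ≤ 0.583592 < 0.4 is false → out
[3] lift (10,14): star map gives 1.347524; window check -0.6 ≤ 1.347524 < 0.4 is false → out
[4] lift (-1,-4): star map gives 1.472136; window check -0.6 ≤ 1.472136 < 0.4 is false → out
[5] lift (3,4): star map gives 0.527864; window check -0.6 ≤ 0.527864 < 0.4 is false → out
[6] lift (7,13): star map gives -1.034442; window check -0.6 ≤ -1.034442 < 0.4 is false → out

none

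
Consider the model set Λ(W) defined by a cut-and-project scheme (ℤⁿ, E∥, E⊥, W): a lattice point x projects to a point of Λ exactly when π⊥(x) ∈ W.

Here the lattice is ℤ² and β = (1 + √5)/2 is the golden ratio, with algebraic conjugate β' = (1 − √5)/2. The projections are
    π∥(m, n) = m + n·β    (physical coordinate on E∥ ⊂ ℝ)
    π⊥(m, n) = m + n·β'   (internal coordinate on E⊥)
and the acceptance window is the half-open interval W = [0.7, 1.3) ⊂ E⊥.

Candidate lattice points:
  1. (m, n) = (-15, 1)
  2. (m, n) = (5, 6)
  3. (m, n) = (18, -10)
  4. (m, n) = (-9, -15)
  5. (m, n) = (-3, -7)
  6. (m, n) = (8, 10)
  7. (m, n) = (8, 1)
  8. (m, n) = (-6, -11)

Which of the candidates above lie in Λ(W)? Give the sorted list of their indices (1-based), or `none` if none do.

2, 8

Compute β' = (1−√5)/2 = -0.6180, so π⊥(m,n) = m -0.6180·n.
candidate 1: (m,n)=(-15,1) → π∥ = -15+1·β ≈ -13.3820, π⊥ = -15+1·β' ≈ -15.6180 ∉ [0.7, 1.3) ⇒ out
candidate 2: (m,n)=(5,6) → π∥ = 5+6·β ≈ 14.7082, π⊥ = 5+6·β' ≈ 1.2918 ∈ [0.7, 1.3) ⇒ IN Λ
candidate 3: (m,n)=(18,-10) → π∥ = 18-10·β ≈ 1.8197, π⊥ = 18-10·β' ≈ 24.1803 ∉ [0.7, 1.3) ⇒ out
candidate 4: (m,n)=(-9,-15) → π∥ = -9-15·β ≈ -33.2705, π⊥ = -9-15·β' ≈ 0.2705 ∉ [0.7, 1.3) ⇒ out
candidate 5: (m,n)=(-3,-7) → π∥ = -3-7·β ≈ -14.3262, π⊥ = -3-7·β' ≈ 1.3262 ∉ [0.7, 1.3) ⇒ out
candidate 6: (m,n)=(8,10) → π∥ = 8+10·β ≈ 24.1803, π⊥ = 8+10·β' ≈ 1.8197 ∉ [0.7, 1.3) ⇒ out
candidate 7: (m,n)=(8,1) → π∥ = 8+1·β ≈ 9.6180, π⊥ = 8+1·β' ≈ 7.3820 ∉ [0.7, 1.3) ⇒ out
candidate 8: (m,n)=(-6,-11) → π∥ = -6-11·β ≈ -23.7984, π⊥ = -6-11·β' ≈ 0.7984 ∈ [0.7, 1.3) ⇒ IN Λ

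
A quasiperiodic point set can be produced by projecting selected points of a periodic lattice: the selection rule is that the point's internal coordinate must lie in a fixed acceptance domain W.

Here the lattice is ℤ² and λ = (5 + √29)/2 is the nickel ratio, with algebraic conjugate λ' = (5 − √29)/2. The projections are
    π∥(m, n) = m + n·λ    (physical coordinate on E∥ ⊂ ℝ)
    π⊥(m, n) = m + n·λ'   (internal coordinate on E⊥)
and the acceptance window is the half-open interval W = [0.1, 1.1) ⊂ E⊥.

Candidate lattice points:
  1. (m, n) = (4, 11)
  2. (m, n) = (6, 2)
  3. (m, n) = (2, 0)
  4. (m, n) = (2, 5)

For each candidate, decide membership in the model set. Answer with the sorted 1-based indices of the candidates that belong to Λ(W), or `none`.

λ' = (5−√29)/2 ≈ -0.19258.
candidate 1: (m,n)=(4,11) → π∥ = 4+11·λ ≈ 61.11841, π⊥ = 4+11·λ' ≈ 1.88159 ∉ [0.1, 1.1) ⇒ out
candidate 2: (m,n)=(6,2) → π∥ = 6+2·λ ≈ 16.38516, π⊥ = 6+2·λ' ≈ 5.61484 ∉ [0.1, 1.1) ⇒ out
candidate 3: (m,n)=(2,0) → π∥ = 2+0·λ ≈ 2.00000, π⊥ = 2+0·λ' ≈ 2.00000 ∉ [0.1, 1.1) ⇒ out
candidate 4: (m,n)=(2,5) → π∥ = 2+5·λ ≈ 27.96291, π⊥ = 2+5·λ' ≈ 1.03709 ∈ [0.1, 1.1) ⇒ IN Λ

4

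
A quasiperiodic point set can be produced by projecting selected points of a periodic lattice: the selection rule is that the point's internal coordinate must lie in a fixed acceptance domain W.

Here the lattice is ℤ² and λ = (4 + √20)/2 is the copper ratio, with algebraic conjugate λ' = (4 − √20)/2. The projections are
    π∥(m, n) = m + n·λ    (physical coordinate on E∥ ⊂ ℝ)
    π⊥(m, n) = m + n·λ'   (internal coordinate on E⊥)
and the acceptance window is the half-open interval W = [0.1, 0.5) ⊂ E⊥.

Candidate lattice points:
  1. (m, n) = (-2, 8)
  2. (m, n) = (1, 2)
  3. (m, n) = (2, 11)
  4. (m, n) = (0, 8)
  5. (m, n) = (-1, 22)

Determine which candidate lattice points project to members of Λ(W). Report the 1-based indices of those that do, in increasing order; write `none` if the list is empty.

none

Numerically λ ≈ 4.236068 and λ' = −1/λ ≈ -0.236068.
candidate 1: (m,n)=(-2,8) → π∥ = -2+8·λ ≈ 31.888544, π⊥ = -2+8·λ' ≈ -3.888544 ∉ [0.1, 0.5) ⇒ out
candidate 2: (m,n)=(1,2) → π∥ = 1+2·λ ≈ 9.472136, π⊥ = 1+2·λ' ≈ 0.527864 ∉ [0.1, 0.5) ⇒ out
candidate 3: (m,n)=(2,11) → π∥ = 2+11·λ ≈ 48.596748, π⊥ = 2+11·λ' ≈ -0.596748 ∉ [0.1, 0.5) ⇒ out
candidate 4: (m,n)=(0,8) → π∥ = 0+8·λ ≈ 33.888544, π⊥ = 0+8·λ' ≈ -1.888544 ∉ [0.1, 0.5) ⇒ out
candidate 5: (m,n)=(-1,22) → π∥ = -1+22·λ ≈ 92.193496, π⊥ = -1+22·λ' ≈ -6.193496 ∉ [0.1, 0.5) ⇒ out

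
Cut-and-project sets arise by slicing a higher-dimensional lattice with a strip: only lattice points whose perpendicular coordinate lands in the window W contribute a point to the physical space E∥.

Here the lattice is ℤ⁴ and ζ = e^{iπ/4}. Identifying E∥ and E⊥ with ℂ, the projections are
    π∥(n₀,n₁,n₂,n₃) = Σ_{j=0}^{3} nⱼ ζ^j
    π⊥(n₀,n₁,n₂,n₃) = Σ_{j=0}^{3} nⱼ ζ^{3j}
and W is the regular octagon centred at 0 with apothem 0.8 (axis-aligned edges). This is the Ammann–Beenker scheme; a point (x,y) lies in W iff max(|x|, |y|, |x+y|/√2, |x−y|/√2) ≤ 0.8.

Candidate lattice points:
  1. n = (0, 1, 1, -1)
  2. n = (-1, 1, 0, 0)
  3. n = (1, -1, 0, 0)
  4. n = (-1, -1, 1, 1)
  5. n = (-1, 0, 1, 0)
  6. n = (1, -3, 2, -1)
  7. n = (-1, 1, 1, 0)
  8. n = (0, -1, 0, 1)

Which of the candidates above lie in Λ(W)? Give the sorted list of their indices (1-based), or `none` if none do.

none

Internal map: ζ^{3j} for j=0..3 gives (1,0), (−√2/2,√2/2), (0,−1), (√2/2,√2/2).
#1 (0, 1, 1, -1): internal (-1.4142, -1.0000); octagon support 1.7071 vs apothem 0.8 → ∉ W
#2 (-1, 1, 0, 0): internal (-1.7071, 0.7071); octagon support 1.7071 vs apothem 0.8 → ∉ W
#3 (1, -1, 0, 0): internal (1.7071, -0.7071); octagon support 1.7071 vs apothem 0.8 → ∉ W
#4 (-1, -1, 1, 1): internal (0.4142, -1.0000); octagon support 1.0000 vs apothem 0.8 → ∉ W
#5 (-1, 0, 1, 0): internal (-1.0000, -1.0000); octagon support 1.4142 vs apothem 0.8 → ∉ W
#6 (1, -3, 2, -1): internal (2.4142, -4.8284); octagon support 5.1213 vs apothem 0.8 → ∉ W
#7 (-1, 1, 1, 0): internal (-1.7071, -0.2929); octagon support 1.7071 vs apothem 0.8 → ∉ W
#8 (0, -1, 0, 1): internal (1.4142, 0.0000); octagon support 1.4142 vs apothem 0.8 → ∉ W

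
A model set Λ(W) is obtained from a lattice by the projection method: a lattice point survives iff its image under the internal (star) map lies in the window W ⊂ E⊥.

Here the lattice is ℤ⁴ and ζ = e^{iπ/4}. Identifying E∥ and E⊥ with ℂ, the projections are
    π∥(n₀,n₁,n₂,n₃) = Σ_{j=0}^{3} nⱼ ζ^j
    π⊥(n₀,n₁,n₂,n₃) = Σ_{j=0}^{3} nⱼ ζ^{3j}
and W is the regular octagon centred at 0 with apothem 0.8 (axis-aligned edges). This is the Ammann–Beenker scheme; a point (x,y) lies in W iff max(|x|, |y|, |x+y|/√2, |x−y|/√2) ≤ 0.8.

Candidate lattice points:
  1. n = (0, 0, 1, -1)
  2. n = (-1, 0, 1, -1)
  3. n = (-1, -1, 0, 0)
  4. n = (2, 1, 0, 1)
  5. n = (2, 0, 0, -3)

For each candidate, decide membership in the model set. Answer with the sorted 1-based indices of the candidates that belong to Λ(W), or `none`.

π⊥(n) = n₀ + n₁ζ³ + n₂ζ⁶ + n₃ζ⁹ where ζ = e^{iπ/4}.
#1 (0, 0, 1, -1): internal (-0.70711, -1.70711); octagon support 1.70711 vs apothem 0.8 → ∉ W
#2 (-1, 0, 1, -1): internal (-1.70711, -1.70711); octagon support 2.41421 vs apothem 0.8 → ∉ W
#3 (-1, -1, 0, 0): internal (-0.29289, -0.70711); octagon support 0.70711 vs apothem 0.8 → ∈ W
#4 (2, 1, 0, 1): internal (2.00000, 1.41421); octagon support 2.41421 vs apothem 0.8 → ∉ W
#5 (2, 0, 0, -3): internal (-0.12132, -2.12132); octagon support 2.12132 vs apothem 0.8 → ∉ W

3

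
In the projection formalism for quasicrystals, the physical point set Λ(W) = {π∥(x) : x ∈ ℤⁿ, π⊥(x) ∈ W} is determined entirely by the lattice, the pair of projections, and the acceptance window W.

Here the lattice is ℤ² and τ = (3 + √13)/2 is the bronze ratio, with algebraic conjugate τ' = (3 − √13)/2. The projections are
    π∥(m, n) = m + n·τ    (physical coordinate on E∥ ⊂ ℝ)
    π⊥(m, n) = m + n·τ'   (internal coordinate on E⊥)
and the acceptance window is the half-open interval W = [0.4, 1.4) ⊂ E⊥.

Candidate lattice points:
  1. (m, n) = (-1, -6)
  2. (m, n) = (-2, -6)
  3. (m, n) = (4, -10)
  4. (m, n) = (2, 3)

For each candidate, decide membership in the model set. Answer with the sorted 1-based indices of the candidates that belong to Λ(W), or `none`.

τ' = (3−√13)/2 ≈ -0.302776.
candidate 1: (m,n)=(-1,-6) → π∥ = -1-6·τ ≈ -20.816654, π⊥ = -1-6·τ' ≈ 0.816654 ∈ [0.4, 1.4) ⇒ IN Λ
candidate 2: (m,n)=(-2,-6) → π∥ = -2-6·τ ≈ -21.816654, π⊥ = -2-6·τ' ≈ -0.183346 ∉ [0.4, 1.4) ⇒ out
candidate 3: (m,n)=(4,-10) → π∥ = 4-10·τ ≈ -29.027756, π⊥ = 4-10·τ' ≈ 7.027756 ∉ [0.4, 1.4) ⇒ out
candidate 4: (m,n)=(2,3) → π∥ = 2+3·τ ≈ 11.908327, π⊥ = 2+3·τ' ≈ 1.091673 ∈ [0.4, 1.4) ⇒ IN Λ

1, 4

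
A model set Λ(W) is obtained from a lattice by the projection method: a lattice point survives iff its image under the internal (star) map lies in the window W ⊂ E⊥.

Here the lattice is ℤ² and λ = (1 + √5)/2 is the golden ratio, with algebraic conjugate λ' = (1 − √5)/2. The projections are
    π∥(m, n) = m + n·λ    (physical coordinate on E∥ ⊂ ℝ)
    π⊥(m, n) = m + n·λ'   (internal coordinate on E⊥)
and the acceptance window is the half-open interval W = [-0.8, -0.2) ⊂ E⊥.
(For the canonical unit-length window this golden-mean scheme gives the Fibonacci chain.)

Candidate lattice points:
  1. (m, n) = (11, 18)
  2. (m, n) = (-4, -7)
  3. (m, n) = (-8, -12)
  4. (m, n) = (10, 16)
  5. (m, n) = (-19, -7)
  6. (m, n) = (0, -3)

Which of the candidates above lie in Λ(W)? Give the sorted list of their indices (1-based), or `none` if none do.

3

λ' = (1−√5)/2 ≈ -0.618034.
candidate 1: (m,n)=(11,18) → π∥ = 11+18·λ ≈ 40.124612, π⊥ = 11+18·λ' ≈ -0.124612 ∉ [-0.8, -0.2) ⇒ out
candidate 2: (m,n)=(-4,-7) → π∥ = -4-7·λ ≈ -15.326238, π⊥ = -4-7·λ' ≈ 0.326238 ∉ [-0.8, -0.2) ⇒ out
candidate 3: (m,n)=(-8,-12) → π∥ = -8-12·λ ≈ -27.416408, π⊥ = -8-12·λ' ≈ -0.583592 ∈ [-0.8, -0.2) ⇒ IN Λ
candidate 4: (m,n)=(10,16) → π∥ = 10+16·λ ≈ 35.888544, π⊥ = 10+16·λ' ≈ 0.111456 ∉ [-0.8, -0.2) ⇒ out
candidate 5: (m,n)=(-19,-7) → π∥ = -19-7·λ ≈ -30.326238, π⊥ = -19-7·λ' ≈ -14.673762 ∉ [-0.8, -0.2) ⇒ out
candidate 6: (m,n)=(0,-3) → π∥ = 0-3·λ ≈ -4.854102, π⊥ = 0-3·λ' ≈ 1.854102 ∉ [-0.8, -0.2) ⇒ out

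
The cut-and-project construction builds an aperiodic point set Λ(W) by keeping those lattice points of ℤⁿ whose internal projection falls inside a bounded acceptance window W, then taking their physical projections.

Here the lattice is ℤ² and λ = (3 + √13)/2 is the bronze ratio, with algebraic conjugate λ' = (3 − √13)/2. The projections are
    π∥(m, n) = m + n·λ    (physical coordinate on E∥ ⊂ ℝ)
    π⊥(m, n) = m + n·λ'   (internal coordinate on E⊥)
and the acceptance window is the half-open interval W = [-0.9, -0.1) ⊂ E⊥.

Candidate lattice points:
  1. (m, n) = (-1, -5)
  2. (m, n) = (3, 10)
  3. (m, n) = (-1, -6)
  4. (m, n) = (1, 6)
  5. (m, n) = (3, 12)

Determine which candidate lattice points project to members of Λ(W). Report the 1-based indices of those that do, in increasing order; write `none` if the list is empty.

4, 5

Numerically λ ≈ 3.30278 and λ' = −1/λ ≈ -0.30278.
#1 (-1,-5): internal coord -1 + (-5)·λ' = +0.51388; +0.51388 ∉ [-0.9, -0.1) → out
#2 (3,10): internal coord 3 + (10)·λ' = -0.02776; -0.02776 ∉ [-0.9, -0.1) → out
#3 (-1,-6): internal coord -1 + (-6)·λ' = +0.81665; +0.81665 ∉ [-0.9, -0.1) → out
#4 (1,6): internal coord 1 + (6)·λ' = -0.81665; -0.81665 ∈ [-0.9, -0.1) → IN Λ
#5 (3,12): internal coord 3 + (12)·λ' = -0.63331; -0.63331 ∈ [-0.9, -0.1) → IN Λ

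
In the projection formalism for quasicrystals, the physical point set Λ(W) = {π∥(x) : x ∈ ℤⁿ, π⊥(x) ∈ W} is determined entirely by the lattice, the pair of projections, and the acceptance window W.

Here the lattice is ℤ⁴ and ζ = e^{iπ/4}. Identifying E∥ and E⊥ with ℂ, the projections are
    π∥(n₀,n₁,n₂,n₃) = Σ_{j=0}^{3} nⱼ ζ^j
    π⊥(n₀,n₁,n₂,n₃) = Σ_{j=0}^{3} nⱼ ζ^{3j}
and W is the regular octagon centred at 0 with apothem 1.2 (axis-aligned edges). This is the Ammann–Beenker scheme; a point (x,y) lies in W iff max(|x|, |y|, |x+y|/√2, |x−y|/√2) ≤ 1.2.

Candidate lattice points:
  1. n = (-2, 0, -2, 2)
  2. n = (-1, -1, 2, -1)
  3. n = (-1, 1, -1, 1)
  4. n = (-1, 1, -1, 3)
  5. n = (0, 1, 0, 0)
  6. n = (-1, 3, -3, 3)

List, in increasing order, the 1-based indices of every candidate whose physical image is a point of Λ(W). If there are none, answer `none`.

With ζ = e^{iπ/4} the internal vectors are ζ^0,ζ^3,ζ^6,ζ^9.
candidate 1: n = (-2, 0, -2, 2) → π⊥ ≈ (-0.585786, +3.414214); max(|x|,|y|,|x±y|/√2) = 3.414214 > 1.2 ⇒ ∉ W
candidate 2: n = (-1, -1, 2, -1) → π⊥ ≈ (-1.000000, -3.414214); max(|x|,|y|,|x±y|/√2) = 3.414214 > 1.2 ⇒ ∉ W
candidate 3: n = (-1, 1, -1, 1) → π⊥ ≈ (-1.000000, +2.414214); max(|x|,|y|,|x±y|/√2) = 2.414214 > 1.2 ⇒ ∉ W
candidate 4: n = (-1, 1, -1, 3) → π⊥ ≈ (+0.414214, +3.828427); max(|x|,|y|,|x±y|/√2) = 3.828427 > 1.2 ⇒ ∉ W
candidate 5: n = (0, 1, 0, 0) → π⊥ ≈ (-0.707107, +0.707107); max(|x|,|y|,|x±y|/√2) = 1.000000 ≤ 1.2 ⇒ ∈ W
candidate 6: n = (-1, 3, -3, 3) → π⊥ ≈ (-1.000000, +7.242641); max(|x|,|y|,|x±y|/√2) = 7.242641 > 1.2 ⇒ ∉ W

5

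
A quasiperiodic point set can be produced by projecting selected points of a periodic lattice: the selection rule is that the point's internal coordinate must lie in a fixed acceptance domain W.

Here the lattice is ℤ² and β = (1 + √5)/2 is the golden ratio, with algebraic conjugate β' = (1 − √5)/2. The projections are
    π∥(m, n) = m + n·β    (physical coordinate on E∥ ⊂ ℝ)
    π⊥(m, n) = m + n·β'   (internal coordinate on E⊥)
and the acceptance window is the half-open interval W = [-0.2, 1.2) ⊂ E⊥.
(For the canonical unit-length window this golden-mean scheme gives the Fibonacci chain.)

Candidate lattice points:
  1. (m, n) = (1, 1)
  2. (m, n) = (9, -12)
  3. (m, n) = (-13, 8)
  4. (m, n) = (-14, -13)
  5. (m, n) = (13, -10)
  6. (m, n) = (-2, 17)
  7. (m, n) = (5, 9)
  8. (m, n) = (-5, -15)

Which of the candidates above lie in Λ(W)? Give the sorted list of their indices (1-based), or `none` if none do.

Compute β' = (1−√5)/2 = -0.61803, so π⊥(m,n) = m -0.61803·n.
candidate 1: (m,n)=(1,1) → π∥ = 1+1·β ≈ 2.61803, π⊥ = 1+1·β' ≈ 0.38197 ∈ [-0.2, 1.2) ⇒ IN Λ
candidate 2: (m,n)=(9,-12) → π∥ = 9-12·β ≈ -10.41641, π⊥ = 9-12·β' ≈ 16.41641 ∉ [-0.2, 1.2) ⇒ out
candidate 3: (m,n)=(-13,8) → π∥ = -13+8·β ≈ -0.05573, π⊥ = -13+8·β' ≈ -17.94427 ∉ [-0.2, 1.2) ⇒ out
candidate 4: (m,n)=(-14,-13) → π∥ = -14-13·β ≈ -35.03444, π⊥ = -14-13·β' ≈ -5.96556 ∉ [-0.2, 1.2) ⇒ out
candidate 5: (m,n)=(13,-10) → π∥ = 13-10·β ≈ -3.18034, π⊥ = 13-10·β' ≈ 19.18034 ∉ [-0.2, 1.2) ⇒ out
candidate 6: (m,n)=(-2,17) → π∥ = -2+17·β ≈ 25.50658, π⊥ = -2+17·β' ≈ -12.50658 ∉ [-0.2, 1.2) ⇒ out
candidate 7: (m,n)=(5,9) → π∥ = 5+9·β ≈ 19.56231, π⊥ = 5+9·β' ≈ -0.56231 ∉ [-0.2, 1.2) ⇒ out
candidate 8: (m,n)=(-5,-15) → π∥ = -5-15·β ≈ -29.27051, π⊥ = -5-15·β' ≈ 4.27051 ∉ [-0.2, 1.2) ⇒ out

1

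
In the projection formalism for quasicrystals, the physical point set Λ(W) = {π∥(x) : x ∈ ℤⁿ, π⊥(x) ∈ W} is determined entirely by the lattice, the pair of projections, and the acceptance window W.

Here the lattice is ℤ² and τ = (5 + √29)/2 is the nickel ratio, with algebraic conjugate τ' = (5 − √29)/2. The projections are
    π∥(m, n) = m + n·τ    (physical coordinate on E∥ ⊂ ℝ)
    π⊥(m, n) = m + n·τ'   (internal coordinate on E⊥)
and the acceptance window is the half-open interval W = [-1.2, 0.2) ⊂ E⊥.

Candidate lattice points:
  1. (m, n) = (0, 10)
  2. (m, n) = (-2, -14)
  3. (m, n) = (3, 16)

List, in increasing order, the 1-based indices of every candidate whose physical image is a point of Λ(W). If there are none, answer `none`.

Numerically τ ≈ 5.192582 and τ' = −1/τ ≈ -0.192582.
#1 (0,10): internal coord 0 + (10)·τ' = -1.925824; -1.925824 ∉ [-1.2, 0.2) → out
#2 (-2,-14): internal coord -2 + (-14)·τ' = +0.696154; +0.696154 ∉ [-1.2, 0.2) → out
#3 (3,16): internal coord 3 + (16)·τ' = -0.081318; -0.081318 ∈ [-1.2, 0.2) → IN Λ

3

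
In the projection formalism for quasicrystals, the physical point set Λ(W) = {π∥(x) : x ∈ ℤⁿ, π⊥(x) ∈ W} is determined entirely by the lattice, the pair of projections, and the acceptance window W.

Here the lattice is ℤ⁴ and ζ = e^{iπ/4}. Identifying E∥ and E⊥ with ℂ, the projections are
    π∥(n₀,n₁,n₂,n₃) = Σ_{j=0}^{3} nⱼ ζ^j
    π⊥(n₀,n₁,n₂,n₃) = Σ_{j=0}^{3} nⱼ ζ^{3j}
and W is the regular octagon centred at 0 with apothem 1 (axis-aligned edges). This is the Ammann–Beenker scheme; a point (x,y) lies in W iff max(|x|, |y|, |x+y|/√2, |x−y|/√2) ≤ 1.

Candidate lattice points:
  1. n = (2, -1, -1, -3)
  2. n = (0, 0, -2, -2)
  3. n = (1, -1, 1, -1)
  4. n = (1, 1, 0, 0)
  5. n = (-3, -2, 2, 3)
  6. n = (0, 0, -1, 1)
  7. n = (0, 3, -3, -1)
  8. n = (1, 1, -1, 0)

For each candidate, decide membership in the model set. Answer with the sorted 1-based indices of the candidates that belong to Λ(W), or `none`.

4

Internal map: ζ^{3j} for j=0..3 gives (1,0), (−√2/2,√2/2), (0,−1), (√2/2,√2/2).
candidate 1: n = (2, -1, -1, -3) → π⊥ ≈ (+0.58579, -1.82843); max(|x|,|y|,|x±y|/√2) = 1.82843 > 1 ⇒ ∉ W
candidate 2: n = (0, 0, -2, -2) → π⊥ ≈ (-1.41421, +0.58579); max(|x|,|y|,|x±y|/√2) = 1.41421 > 1 ⇒ ∉ W
candidate 3: n = (1, -1, 1, -1) → π⊥ ≈ (+1.00000, -2.41421); max(|x|,|y|,|x±y|/√2) = 2.41421 > 1 ⇒ ∉ W
candidate 4: n = (1, 1, 0, 0) → π⊥ ≈ (+0.29289, +0.70711); max(|x|,|y|,|x±y|/√2) = 0.70711 ≤ 1 ⇒ ∈ W
candidate 5: n = (-3, -2, 2, 3) → π⊥ ≈ (+0.53553, -1.29289); max(|x|,|y|,|x±y|/√2) = 1.29289 > 1 ⇒ ∉ W
candidate 6: n = (0, 0, -1, 1) → π⊥ ≈ (+0.70711, +1.70711); max(|x|,|y|,|x±y|/√2) = 1.70711 > 1 ⇒ ∉ W
candidate 7: n = (0, 3, -3, -1) → π⊥ ≈ (-2.82843, +4.41421); max(|x|,|y|,|x±y|/√2) = 5.12132 > 1 ⇒ ∉ W
candidate 8: n = (1, 1, -1, 0) → π⊥ ≈ (+0.29289, +1.70711); max(|x|,|y|,|x±y|/√2) = 1.70711 > 1 ⇒ ∉ W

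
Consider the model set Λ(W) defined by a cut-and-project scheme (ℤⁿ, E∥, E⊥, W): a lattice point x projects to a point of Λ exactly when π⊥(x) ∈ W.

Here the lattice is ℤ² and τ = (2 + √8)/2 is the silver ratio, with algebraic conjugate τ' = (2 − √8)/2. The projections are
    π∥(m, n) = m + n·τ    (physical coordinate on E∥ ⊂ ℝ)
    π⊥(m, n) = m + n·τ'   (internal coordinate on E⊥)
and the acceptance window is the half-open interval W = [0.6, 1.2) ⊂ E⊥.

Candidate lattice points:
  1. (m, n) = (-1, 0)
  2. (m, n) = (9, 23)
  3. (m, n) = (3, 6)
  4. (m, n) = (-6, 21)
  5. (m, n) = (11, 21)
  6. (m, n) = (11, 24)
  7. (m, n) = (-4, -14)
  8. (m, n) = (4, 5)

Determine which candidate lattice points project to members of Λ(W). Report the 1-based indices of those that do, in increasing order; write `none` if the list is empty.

6

Numerically τ ≈ 2.414214 and τ' = −1/τ ≈ -0.414214.
candidate 1: (m,n)=(-1,0) → π∥ = -1+0·τ ≈ -1.000000, π⊥ = -1+0·τ' ≈ -1.000000 ∉ [0.6, 1.2) ⇒ out
candidate 2: (m,n)=(9,23) → π∥ = 9+23·τ ≈ 64.526912, π⊥ = 9+23·τ' ≈ -0.526912 ∉ [0.6, 1.2) ⇒ out
candidate 3: (m,n)=(3,6) → π∥ = 3+6·τ ≈ 17.485281, π⊥ = 3+6·τ' ≈ 0.514719 ∉ [0.6, 1.2) ⇒ out
candidate 4: (m,n)=(-6,21) → π∥ = -6+21·τ ≈ 44.698485, π⊥ = -6+21·τ' ≈ -14.698485 ∉ [0.6, 1.2) ⇒ out
candidate 5: (m,n)=(11,21) → π∥ = 11+21·τ ≈ 61.698485, π⊥ = 11+21·τ' ≈ 2.301515 ∉ [0.6, 1.2) ⇒ out
candidate 6: (m,n)=(11,24) → π∥ = 11+24·τ ≈ 68.941125, π⊥ = 11+24·τ' ≈ 1.058875 ∈ [0.6, 1.2) ⇒ IN Λ
candidate 7: (m,n)=(-4,-14) → π∥ = -4-14·τ ≈ -37.798990, π⊥ = -4-14·τ' ≈ 1.798990 ∉ [0.6, 1.2) ⇒ out
candidate 8: (m,n)=(4,5) → π∥ = 4+5·τ ≈ 16.071068, π⊥ = 4+5·τ' ≈ 1.928932 ∉ [0.6, 1.2) ⇒ out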